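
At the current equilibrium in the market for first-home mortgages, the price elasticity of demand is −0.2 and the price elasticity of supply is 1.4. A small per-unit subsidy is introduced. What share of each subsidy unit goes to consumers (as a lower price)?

For a small subsidy around the equilibrium, the benefit split depends on the relative slopes, which at a point are proportional to the elasticities.
Buyer share = εs/(εs + |εd|) = 1.4/(1.4 + 0.2) = 0.875; seller share = |εd|/(εs + |εd|) = 0.125.

Consumer share = 0.875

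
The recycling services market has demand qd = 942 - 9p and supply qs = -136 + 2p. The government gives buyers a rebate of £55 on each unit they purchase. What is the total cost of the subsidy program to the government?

Government cost = £8250

Pre-subsidy: 942 - 9p = -136 + 2p gives p* = 98, q* = 60.
With the rebate, buyers effectively pay pb = ps − 55, where ps is the price sellers receive.
Demand in terms of ps becomes qd = 942 − 9(ps − 55) = 1437 - 9ps. Setting this equal to supply: 1437 - 9ps = -136 + 2ps, so ps = 143.
Buyers pay pb = 143 − 55 = 88; q' = -136 + 2·143 = 150.
Government outlay = subsidy × quantity = 55 × 150 = 8250.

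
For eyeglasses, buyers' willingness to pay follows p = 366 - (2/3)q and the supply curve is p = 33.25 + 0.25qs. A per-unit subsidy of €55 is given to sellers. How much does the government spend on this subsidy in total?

Government cost = €23265

Pre-subsidy: 366 - (2/3)q = 33.25 + 0.25q gives q* = 363 and p* = 124.
With the subsidy, sellers receive ps = pb + 55 for each unit, where pb is the price buyers pay.
On the curves, pb = 366 - (2/3)q and ps = 33.25 + 0.25q; the wedge ps − pb = 55 gives 33.25 + 0.25q − (366 - (2/3)q) = 55, so q' = 423.
Then pb = 366 − (2/3)·423 = 84 and ps = 33.25 + 0.25·423 = 139.
Government outlay = subsidy × quantity = 55 × 423 = 23265.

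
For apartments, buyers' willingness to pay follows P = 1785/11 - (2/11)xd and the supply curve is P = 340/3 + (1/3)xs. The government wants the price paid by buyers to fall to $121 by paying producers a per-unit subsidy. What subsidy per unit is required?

Required subsidy s = $68 per unit

At a buyer price of 121, quantity demanded is 892.5 − 5.5·121 = 227.
Sellers supply 227 only when they receive Ps = 340/3 + (1/3)·227 = 189.
s = Ps − Pb = 189 − 121 = 68.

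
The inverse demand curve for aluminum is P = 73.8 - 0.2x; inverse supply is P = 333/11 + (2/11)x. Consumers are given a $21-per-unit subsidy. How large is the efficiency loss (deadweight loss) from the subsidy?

Pre-subsidy: 73.8 - 0.2x = 333/11 + (2/11)x gives x* = 114 and P* = 51.
With the rebate, buyers effectively pay Pb = Ps − 21, where Ps is the price sellers receive.
On the curves, Pb = 73.8 - 0.2x and Ps = 333/11 + (2/11)x; the wedge Ps − Pb = 21 gives 333/11 + (2/11)x − (73.8 - 0.2x) = 21, so x' = 169.
Then Pb = 73.8 − 0.2·169 = 40 and Ps = 333/11 + (2/11)·169 = 61.
The subsidy expands output by 169 − 114 = 55 past the efficient level; on those units the gap between marginal cost and willingness to pay runs from 0 up to 21.
DWL = ½ × 21 × 55 = 577.5.

Deadweight loss = $577.5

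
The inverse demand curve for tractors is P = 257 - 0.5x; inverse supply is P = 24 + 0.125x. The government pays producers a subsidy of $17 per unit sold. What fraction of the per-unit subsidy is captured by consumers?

Pre-subsidy: 257 - 0.5x = 24 + 0.125x gives x* = 372.8 and P* = 70.6.
With the subsidy, sellers receive Ps = Pb + 17 for each unit, where Pb is the price buyers pay.
On the curves, Pb = 257 - 0.5x and Ps = 24 + 0.125x; the wedge Ps − Pb = 17 gives 24 + 0.125x − (257 - 0.5x) = 17, so x' = 400.
Then Pb = 257 − 0.5·400 = 57 and Ps = 24 + 0.125·400 = 74.
Buyers' price falls by P* − Pb = 70.6 − 57 = 13.6; sellers' price rises by Ps − P* = 74 − 70.6 = 3.4.
So consumers capture 13.6/17 = 0.8 of each unit of subsidy.

Consumer share = 0.8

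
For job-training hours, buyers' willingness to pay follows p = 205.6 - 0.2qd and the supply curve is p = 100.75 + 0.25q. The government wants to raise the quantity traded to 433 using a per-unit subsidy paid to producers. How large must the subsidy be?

At q = 433, from the demand curve buyers pay pb = 205.6 − 0.2·433 = 119; from the supply curve sellers need ps = 100.75 + 0.25·433 = 209.
The subsidy must fill the gap: s = ps − pb = 209 − 119 = 90.

Required subsidy s = 90 per unit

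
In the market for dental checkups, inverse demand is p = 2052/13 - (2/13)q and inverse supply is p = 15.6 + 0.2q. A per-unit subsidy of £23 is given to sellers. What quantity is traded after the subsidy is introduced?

Pre-subsidy: 2052/13 - (2/13)q = 15.6 + 0.2q gives q* = 402 and p* = 96.
With the subsidy, sellers receive ps = pb + 23 for each unit, where pb is the price buyers pay.
On the curves, pb = 2052/13 - (2/13)q and ps = 15.6 + 0.2q; the wedge ps − pb = 23 gives 15.6 + 0.2q − (2052/13 - (2/13)q) = 23, so q' = 467.
Then pb = 2052/13 − (2/13)·467 = 86 and ps = 15.6 + 0.2·467 = 109.

q' = 467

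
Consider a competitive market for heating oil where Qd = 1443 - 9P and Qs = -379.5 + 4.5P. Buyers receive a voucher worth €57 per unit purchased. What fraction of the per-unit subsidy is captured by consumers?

Pre-subsidy: 1443 - 9P = -379.5 + 4.5P gives P* = 135, Q* = 228.
With the rebate, buyers effectively pay Pb = Ps − 57, where Ps is the price sellers receive.
Demand in terms of Ps becomes Qd = 1443 − 9(Ps − 57) = 1956 - 9Ps. Setting this equal to supply: 1956 - 9Ps = -379.5 + 4.5Ps, so Ps = 173.
Buyers pay Pb = 173 − 57 = 116; Q' = -379.5 + 4.5·173 = 399.
Buyers' price falls by P* − Pb = 135 − 116 = 19; sellers' price rises by Ps − P* = 173 − 135 = 38.
So consumers capture 19/57 = 1/3 of each unit of subsidy.

Consumer share = 1/3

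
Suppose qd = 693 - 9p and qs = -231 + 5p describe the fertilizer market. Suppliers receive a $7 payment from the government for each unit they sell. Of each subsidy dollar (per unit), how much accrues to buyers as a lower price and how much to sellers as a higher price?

Buyers gain $2.5 per unit; sellers gain $4.5 per unit

Pre-subsidy: 693 - 9p = -231 + 5p gives p* = 66, q* = 99.
With the subsidy, sellers receive ps = pb + 7 for each unit, where pb is the price buyers pay.
Supply in terms of pb becomes qs = -231 + 5(pb + 7) = -196 + 5pb. Setting this equal to demand: 693 - 9pb = -196 + 5pb, so pb = 63.5.
Sellers receive ps = 63.5 + 7 = 70.5; q' = 693 − 9·63.5 = 121.5.
Buyers' price falls by p* − pb = 66 − 63.5 = 2.5; sellers' price rises by ps − p* = 70.5 − 66 = 4.5.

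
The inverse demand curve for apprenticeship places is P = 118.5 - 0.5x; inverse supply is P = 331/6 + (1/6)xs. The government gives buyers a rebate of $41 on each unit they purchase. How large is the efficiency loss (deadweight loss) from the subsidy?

Pre-subsidy: 118.5 - 0.5x = 331/6 + (1/6)x gives x* = 95 and P* = 71.
With the rebate, buyers effectively pay Pb = Ps − 41, where Ps is the price sellers receive.
On the curves, Pb = 118.5 - 0.5x and Ps = 331/6 + (1/6)x; the wedge Ps − Pb = 41 gives 331/6 + (1/6)x − (118.5 - 0.5x) = 41, so x' = 156.5.
Then Pb = 118.5 − 0.5·156.5 = 40.25 and Ps = 331/6 + (1/6)·156.5 = 81.25.
The subsidy expands output by 156.5 − 95 = 61.5 past the efficient level; on those units the gap between marginal cost and willingness to pay runs from 0 up to 41.
DWL = ½ × 41 × 61.5 = 1260.75.

Deadweight loss = $1260.75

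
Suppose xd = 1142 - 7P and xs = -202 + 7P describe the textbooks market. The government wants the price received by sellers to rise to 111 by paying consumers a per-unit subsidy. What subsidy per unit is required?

Required subsidy s = 30 per unit

At a seller price of 111, quantity supplied is -202 + 7·111 = 575.
Buyers absorb 575 only when they pay Pb with 1142 − 7·Pb = 575, i.e. Pb = 81.
s = Ps − Pb = 111 − 81 = 30.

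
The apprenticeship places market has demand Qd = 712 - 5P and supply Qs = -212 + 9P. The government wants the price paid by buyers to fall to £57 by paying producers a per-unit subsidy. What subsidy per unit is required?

At a buyer price of 57, quantity demanded is 712 − 5·57 = 427.
Sellers supply 427 only when they receive Ps with -212 + 9·Ps = 427, i.e. Ps = 71.
s = Ps − Pb = 71 − 57 = 14.

Required subsidy s = £14 per unit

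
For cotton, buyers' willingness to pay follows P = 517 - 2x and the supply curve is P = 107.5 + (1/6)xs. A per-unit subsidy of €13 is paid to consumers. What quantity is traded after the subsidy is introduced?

x' = 195

Pre-subsidy: 517 - 2x = 107.5 + (1/6)x gives x* = 189 and P* = 139.
With the rebate, buyers effectively pay Pb = Ps − 13, where Ps is the price sellers receive.
On the curves, Pb = 517 - 2x and Ps = 107.5 + (1/6)x; the wedge Ps − Pb = 13 gives 107.5 + (1/6)x − (517 - 2x) = 13, so x' = 195.
Then Pb = 517 − 2·195 = 127 and Ps = 107.5 + (1/6)·195 = 140.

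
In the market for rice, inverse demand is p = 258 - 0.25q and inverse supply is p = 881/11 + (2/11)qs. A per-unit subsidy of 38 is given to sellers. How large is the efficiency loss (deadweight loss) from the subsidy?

Deadweight loss = 1672

Pre-subsidy: 258 - 0.25q = 881/11 + (2/11)q gives q* = 412 and p* = 155.
With the subsidy, sellers receive ps = pb + 38 for each unit, where pb is the price buyers pay.
On the curves, pb = 258 - 0.25q and ps = 881/11 + (2/11)q; the wedge ps − pb = 38 gives 881/11 + (2/11)q − (258 - 0.25q) = 38, so q' = 500.
Then pb = 258 − 0.25·500 = 133 and ps = 881/11 + (2/11)·500 = 171.
The subsidy expands output by 500 − 412 = 88 past the efficient level; on those units the gap between marginal cost and willingness to pay runs from 0 up to 38.
DWL = ½ × 38 × 88 = 1672.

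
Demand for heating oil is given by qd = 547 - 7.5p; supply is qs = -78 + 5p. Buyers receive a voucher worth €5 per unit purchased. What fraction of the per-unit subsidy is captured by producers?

Producer share = 0.6

Pre-subsidy: 547 - 7.5p = -78 + 5p gives p* = 50, q* = 172.
With the rebate, buyers effectively pay pb = ps − 5, where ps is the price sellers receive.
Demand in terms of ps becomes qd = 547 − 7.5(ps − 5) = 584.5 - 7.5ps. Setting this equal to supply: 584.5 - 7.5ps = -78 + 5ps, so ps = 53.
Buyers pay pb = 53 − 5 = 48; q' = -78 + 5·53 = 187.
Buyers' price falls by p* − pb = 50 − 48 = 2; sellers' price rises by ps − p* = 53 − 50 = 3.
So producers capture 3/5 = 0.6 of each unit of subsidy.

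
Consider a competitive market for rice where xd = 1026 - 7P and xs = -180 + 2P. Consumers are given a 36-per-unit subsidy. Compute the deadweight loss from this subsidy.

Deadweight loss = 1008

Pre-subsidy: 1026 - 7P = -180 + 2P gives P* = 134, x* = 88.
With the rebate, buyers effectively pay Pb = Ps − 36, where Ps is the price sellers receive.
Demand in terms of Ps becomes xd = 1026 − 7(Ps − 36) = 1278 - 7Ps. Setting this equal to supply: 1278 - 7Ps = -180 + 2Ps, so Ps = 162.
Buyers pay Pb = 162 − 36 = 126; x' = -180 + 2·162 = 144.
The subsidy expands output by 144 − 88 = 56 past the efficient level; on those units the gap between marginal cost and willingness to pay runs from 0 up to 36.
DWL = ½ × 36 × 56 = 1008.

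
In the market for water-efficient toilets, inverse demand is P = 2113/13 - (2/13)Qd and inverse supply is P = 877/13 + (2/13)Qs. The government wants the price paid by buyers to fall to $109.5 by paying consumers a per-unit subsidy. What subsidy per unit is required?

At a buyer price of 109.5, quantity demanded is 1056.5 − 6.5·109.5 = 344.75.
Sellers supply 344.75 only when they receive Ps = 877/13 + (2/13)·344.75 = 120.5.
s = Ps − Pb = 120.5 − 109.5 = 11.

Required subsidy s = $11 per unit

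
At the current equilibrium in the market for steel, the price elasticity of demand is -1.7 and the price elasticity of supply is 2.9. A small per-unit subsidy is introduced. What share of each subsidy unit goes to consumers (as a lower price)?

For a small subsidy around the equilibrium, the benefit split depends on the relative slopes, which at a point are proportional to the elasticities.
Buyer share = εs/(εs + |εd|) = 2.9/(2.9 + 1.7) = 29/46; seller share = |εd|/(εs + |εd|) = 17/46.

Consumer share = 29/46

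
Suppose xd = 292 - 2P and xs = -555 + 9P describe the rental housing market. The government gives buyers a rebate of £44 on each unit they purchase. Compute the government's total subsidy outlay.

Government cost = £9240

Pre-subsidy: 292 - 2P = -555 + 9P gives P* = 77, x* = 138.
With the rebate, buyers effectively pay Pb = Ps − 44, where Ps is the price sellers receive.
Demand in terms of Ps becomes xd = 292 − 2(Ps − 44) = 380 - 2Ps. Setting this equal to supply: 380 - 2Ps = -555 + 9Ps, so Ps = 85.
Buyers pay Pb = 85 − 44 = 41; x' = -555 + 9·85 = 210.
Government outlay = subsidy × quantity = 44 × 210 = 9240.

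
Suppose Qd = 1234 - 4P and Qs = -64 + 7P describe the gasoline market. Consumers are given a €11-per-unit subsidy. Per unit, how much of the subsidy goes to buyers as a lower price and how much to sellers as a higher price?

Buyers gain €7 per unit; sellers gain €4 per unit

Pre-subsidy: 1234 - 4P = -64 + 7P gives P* = 118, Q* = 762.
With the rebate, buyers effectively pay Pb = Ps − 11, where Ps is the price sellers receive.
Demand in terms of Ps becomes Qd = 1234 − 4(Ps − 11) = 1278 - 4Ps. Setting this equal to supply: 1278 - 4Ps = -64 + 7Ps, so Ps = 122.
Buyers pay Pb = 122 − 11 = 111; Q' = -64 + 7·122 = 790.
Buyers' price falls by P* − Pb = 118 − 111 = 7; sellers' price rises by Ps − P* = 122 − 118 = 4.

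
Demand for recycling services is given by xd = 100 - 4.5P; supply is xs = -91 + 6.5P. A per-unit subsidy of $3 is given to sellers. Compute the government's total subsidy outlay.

Pre-subsidy: 100 - 4.5P = -91 + 6.5P gives P* = 191/11, x* = 481/22.
With the subsidy, sellers receive Ps = Pb + 3 for each unit, where Pb is the price buyers pay.
Supply in terms of Pb becomes xs = -91 + 6.5(Pb + 3) = -71.5 + 6.5Pb. Setting this equal to demand: 100 - 4.5Pb = -71.5 + 6.5Pb, so Pb = 343/22.
Sellers receive Ps = 343/22 + 3 = 409/22; x' = 100 − 4.5·(343/22) = 1313/44.
Government outlay = subsidy × quantity = 3 × 1313/44 = 3939/44.

Government cost = 3939/44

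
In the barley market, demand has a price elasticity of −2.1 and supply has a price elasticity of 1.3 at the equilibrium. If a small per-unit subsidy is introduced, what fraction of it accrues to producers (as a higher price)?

For a small subsidy around the equilibrium, the benefit split depends on the relative slopes, which at a point are proportional to the elasticities.
Buyer share = εs/(εs + |εd|) = 1.3/(1.3 + 2.1) = 13/34; seller share = |εd|/(εs + |εd|) = 21/34.
So producers capture 21/34 of the subsidy.

Producer share = 21/34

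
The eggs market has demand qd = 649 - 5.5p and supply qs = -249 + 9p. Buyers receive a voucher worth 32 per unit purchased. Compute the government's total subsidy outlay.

Pre-subsidy: 649 - 5.5p = -249 + 9p gives p* = 1796/29, q* = 8943/29.
With the rebate, buyers effectively pay pb = ps − 32, where ps is the price sellers receive.
Demand in terms of ps becomes qd = 649 − 5.5(ps − 32) = 825 - 5.5ps. Setting this equal to supply: 825 - 5.5ps = -249 + 9ps, so ps = 2148/29.
Buyers pay pb = 2148/29 − 32 = 1220/29; q' = -249 + 9·(2148/29) = 12111/29.
Government outlay = subsidy × quantity = 32 × 12111/29 = 387552/29.

Government cost = 387552/29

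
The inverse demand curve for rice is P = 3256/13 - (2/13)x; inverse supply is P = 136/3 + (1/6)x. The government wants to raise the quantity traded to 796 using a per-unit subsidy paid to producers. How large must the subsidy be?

At x = 796, from the demand curve buyers pay Pb = 3256/13 − (2/13)·796 = 128; from the supply curve sellers need Ps = 136/3 + (1/6)·796 = 178.
The subsidy must fill the gap: s = Ps − Pb = 178 − 128 = 50.

Required subsidy s = 50 per unit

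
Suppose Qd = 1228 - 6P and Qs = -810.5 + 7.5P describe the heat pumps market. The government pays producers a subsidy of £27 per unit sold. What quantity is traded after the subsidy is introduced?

Pre-subsidy: 1228 - 6P = -810.5 + 7.5P gives P* = 151, Q* = 322.
With the subsidy, sellers receive Ps = Pb + 27 for each unit, where Pb is the price buyers pay.
Supply in terms of Pb becomes Qs = -810.5 + 7.5(Pb + 27) = -608 + 7.5Pb. Setting this equal to demand: 1228 - 6Pb = -608 + 7.5Pb, so Pb = 136.
Sellers receive Ps = 136 + 27 = 163; Q' = 1228 − 6·136 = 412.

Q' = 412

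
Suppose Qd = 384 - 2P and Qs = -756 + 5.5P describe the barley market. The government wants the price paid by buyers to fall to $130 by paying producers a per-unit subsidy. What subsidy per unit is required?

At a buyer price of 130, quantity demanded is 384 − 2·130 = 124.
Sellers supply 124 only when they receive Ps with -756 + 5.5·Ps = 124, i.e. Ps = 160.
s = Ps − Pb = 160 − 130 = 30.

Required subsidy s = $30 per unit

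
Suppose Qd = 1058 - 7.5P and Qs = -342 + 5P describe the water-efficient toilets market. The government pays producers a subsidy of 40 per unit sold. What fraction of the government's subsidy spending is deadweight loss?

Pre-subsidy: 1058 - 7.5P = -342 + 5P gives P* = 112, Q* = 218.
With the subsidy, sellers receive Ps = Pb + 40 for each unit, where Pb is the price buyers pay.
Supply in terms of Pb becomes Qs = -342 + 5(Pb + 40) = -142 + 5Pb. Setting this equal to demand: 1058 - 7.5Pb = -142 + 5Pb, so Pb = 96.
Sellers receive Ps = 96 + 40 = 136; Q' = 1058 − 7.5·96 = 338.
ΔCS = ½(218 + 338)(112 − 96) = 4448; ΔPS = ½(218 + 338)(136 − 112) = 6672.
Government spending = 40 × 338 = 13520.
DWL = ½ × 40 × (338 − 218) = 2400; fraction = 2400 / 13520 = 30/169.

DWL / government spending = 30/169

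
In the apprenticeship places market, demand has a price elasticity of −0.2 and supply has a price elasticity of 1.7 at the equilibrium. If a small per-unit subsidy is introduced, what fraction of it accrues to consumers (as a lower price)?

For a small subsidy around the equilibrium, the benefit split depends on the relative slopes, which at a point are proportional to the elasticities.
Buyer share = εs/(εs + |εd|) = 1.7/(1.7 + 0.2) = 17/19; seller share = |εd|/(εs + |εd|) = 2/19.

Consumer share = 17/19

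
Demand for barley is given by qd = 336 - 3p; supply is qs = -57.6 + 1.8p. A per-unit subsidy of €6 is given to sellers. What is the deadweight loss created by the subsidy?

Pre-subsidy: 336 - 3p = -57.6 + 1.8p gives p* = 82, q* = 90.
With the subsidy, sellers receive ps = pb + 6 for each unit, where pb is the price buyers pay.
Supply in terms of pb becomes qs = -57.6 + 1.8(pb + 6) = -46.8 + 1.8pb. Setting this equal to demand: 336 - 3pb = -46.8 + 1.8pb, so pb = 79.75.
Sellers receive ps = 79.75 + 6 = 85.75; q' = 336 − 3·79.75 = 96.75.
The subsidy expands output by 96.75 − 90 = 6.75 past the efficient level; on those units the gap between marginal cost and willingness to pay runs from 0 up to 6.
DWL = ½ × 6 × 6.75 = 20.25.

Deadweight loss = €20.25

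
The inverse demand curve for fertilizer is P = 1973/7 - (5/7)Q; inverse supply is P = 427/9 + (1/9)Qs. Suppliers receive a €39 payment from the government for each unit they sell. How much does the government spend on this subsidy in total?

Pre-subsidy: 1973/7 - (5/7)Q = 427/9 + (1/9)Q gives Q* = 284 and P* = 79.
With the subsidy, sellers receive Ps = Pb + 39 for each unit, where Pb is the price buyers pay.
On the curves, Pb = 1973/7 - (5/7)Q and Ps = 427/9 + (1/9)Q; the wedge Ps − Pb = 39 gives 427/9 + (1/9)Q − (1973/7 - (5/7)Q) = 39, so Q' = 331.25.
Then Pb = 1973/7 − (5/7)·331.25 = 45.25 and Ps = 427/9 + (1/9)·331.25 = 84.25.
Government outlay = subsidy × quantity = 39 × 331.25 = 12918.75.

Government cost = €12918.75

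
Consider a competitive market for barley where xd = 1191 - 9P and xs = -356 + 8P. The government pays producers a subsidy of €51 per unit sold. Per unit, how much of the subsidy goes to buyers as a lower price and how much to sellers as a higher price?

Buyers gain €24 per unit; sellers gain €27 per unit

Pre-subsidy: 1191 - 9P = -356 + 8P gives P* = 91, x* = 372.
With the subsidy, sellers receive Ps = Pb + 51 for each unit, where Pb is the price buyers pay.
Supply in terms of Pb becomes xs = -356 + 8(Pb + 51) = 52 + 8Pb. Setting this equal to demand: 1191 - 9Pb = 52 + 8Pb, so Pb = 67.
Sellers receive Ps = 67 + 51 = 118; x' = 1191 − 9·67 = 588.
Buyers' price falls by P* − Pb = 91 − 67 = 24; sellers' price rises by Ps − P* = 118 − 91 = 27.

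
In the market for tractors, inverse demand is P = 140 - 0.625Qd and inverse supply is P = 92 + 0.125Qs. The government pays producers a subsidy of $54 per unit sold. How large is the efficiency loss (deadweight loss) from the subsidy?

Deadweight loss = $1944

Pre-subsidy: 140 - 0.625Q = 92 + 0.125Q gives Q* = 64 and P* = 100.
With the subsidy, sellers receive Ps = Pb + 54 for each unit, where Pb is the price buyers pay.
On the curves, Pb = 140 - 0.625Q and Ps = 92 + 0.125Q; the wedge Ps − Pb = 54 gives 92 + 0.125Q − (140 - 0.625Q) = 54, so Q' = 136.
Then Pb = 140 − 0.625·136 = 55 and Ps = 92 + 0.125·136 = 109.
The subsidy expands output by 136 − 64 = 72 past the efficient level; on those units the gap between marginal cost and willingness to pay runs from 0 up to 54.
DWL = ½ × 54 × 72 = 1944.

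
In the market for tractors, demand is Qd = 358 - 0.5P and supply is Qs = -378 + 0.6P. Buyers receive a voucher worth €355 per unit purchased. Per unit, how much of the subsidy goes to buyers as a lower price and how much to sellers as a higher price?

Pre-subsidy: 358 - 0.5P = -378 + 0.6P gives P* = 7360/11, Q* = 258/11.
With the rebate, buyers effectively pay Pb = Ps − 355, where Ps is the price sellers receive.
Demand in terms of Ps becomes Qd = 358 − 0.5(Ps − 355) = 535.5 - 0.5Ps. Setting this equal to supply: 535.5 - 0.5Ps = -378 + 0.6Ps, so Ps = 9135/11.
Buyers pay Pb = 9135/11 − 355 = 5230/11; Q' = -378 + 0.6·(9135/11) = 1323/11.
Buyers' price falls by P* − Pb = 7360/11 − 5230/11 = 2130/11; sellers' price rises by Ps − P* = 9135/11 − 7360/11 = 1775/11.

Buyers gain 2130/11 per unit; sellers gain 1775/11 per unit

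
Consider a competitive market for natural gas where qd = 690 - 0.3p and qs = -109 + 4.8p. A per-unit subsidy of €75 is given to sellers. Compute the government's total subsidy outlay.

Pre-subsidy: 690 - 0.3p = -109 + 4.8p gives p* = 470/3, q* = 643.
With the subsidy, sellers receive ps = pb + 75 for each unit, where pb is the price buyers pay.
Supply in terms of pb becomes qs = -109 + 4.8(pb + 75) = 251 + 4.8pb. Setting this equal to demand: 690 - 0.3pb = 251 + 4.8pb, so pb = 4390/51.
Sellers receive ps = 4390/51 + 75 = 8215/51; q' = 690 − 0.3·(4390/51) = 11291/17.
Government outlay = subsidy × quantity = 75 × 11291/17 = 846825/17.

Government cost = 846825/17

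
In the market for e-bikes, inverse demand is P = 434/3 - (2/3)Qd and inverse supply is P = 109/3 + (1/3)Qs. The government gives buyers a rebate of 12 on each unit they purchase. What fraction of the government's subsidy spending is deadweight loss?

DWL / government spending = 18/361

Pre-subsidy: 434/3 - (2/3)Q = 109/3 + (1/3)Q gives Q* = 325/3 and P* = 652/9.
With the rebate, buyers effectively pay Pb = Ps − 12, where Ps is the price sellers receive.
On the curves, Pb = 434/3 - (2/3)Q and Ps = 109/3 + (1/3)Q; the wedge Ps − Pb = 12 gives 109/3 + (1/3)Q − (434/3 - (2/3)Q) = 12, so Q' = 361/3.
Then Pb = 434/3 − (2/3)·(361/3) = 580/9 and Ps = 109/3 + (1/3)·(361/3) = 688/9.
ΔCS = ½(325/3 + 361/3)(652/9 − 580/9) = 2744/3; ΔPS = ½(325/3 + 361/3)(688/9 − 652/9) = 1372/3.
Government spending = 12 × 361/3 = 1444.
DWL = ½ × 12 × (361/3 − 325/3) = 72; fraction = 72 / 1444 = 18/361.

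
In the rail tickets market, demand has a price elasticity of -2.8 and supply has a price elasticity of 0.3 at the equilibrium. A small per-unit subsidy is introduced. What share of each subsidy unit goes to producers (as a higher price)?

For a small subsidy around the equilibrium, the benefit split depends on the relative slopes, which at a point are proportional to the elasticities.
Buyer share = εs/(εs + |εd|) = 0.3/(0.3 + 2.8) = 3/31; seller share = |εd|/(εs + |εd|) = 28/31.
So producers capture 28/31 of the subsidy.

Producer share = 28/31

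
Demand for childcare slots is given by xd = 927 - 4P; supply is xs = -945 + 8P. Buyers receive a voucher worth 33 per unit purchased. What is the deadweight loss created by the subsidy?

Deadweight loss = 1452

Pre-subsidy: 927 - 4P = -945 + 8P gives P* = 156, x* = 303.
With the rebate, buyers effectively pay Pb = Ps − 33, where Ps is the price sellers receive.
Demand in terms of Ps becomes xd = 927 − 4(Ps − 33) = 1059 - 4Ps. Setting this equal to supply: 1059 - 4Ps = -945 + 8Ps, so Ps = 167.
Buyers pay Pb = 167 − 33 = 134; x' = -945 + 8·167 = 391.
The subsidy expands output by 391 − 303 = 88 past the efficient level; on those units the gap between marginal cost and willingness to pay runs from 0 up to 33.
DWL = ½ × 33 × 88 = 1452.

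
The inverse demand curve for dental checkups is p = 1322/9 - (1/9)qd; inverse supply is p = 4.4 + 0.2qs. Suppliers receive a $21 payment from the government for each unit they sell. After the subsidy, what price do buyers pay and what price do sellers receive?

Buyers pay $88.5; sellers receive $109.5

Pre-subsidy: 1322/9 - (1/9)q = 4.4 + 0.2q gives q* = 458 and p* = 96.
With the subsidy, sellers receive ps = pb + 21 for each unit, where pb is the price buyers pay.
On the curves, pb = 1322/9 - (1/9)q and ps = 4.4 + 0.2q; the wedge ps − pb = 21 gives 4.4 + 0.2q − (1322/9 - (1/9)q) = 21, so q' = 525.5.
Then pb = 1322/9 − (1/9)·525.5 = 88.5 and ps = 4.4 + 0.2·525.5 = 109.5.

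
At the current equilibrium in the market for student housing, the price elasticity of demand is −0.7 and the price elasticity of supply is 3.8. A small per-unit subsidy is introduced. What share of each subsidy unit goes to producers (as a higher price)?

For a small subsidy around the equilibrium, the benefit split depends on the relative slopes, which at a point are proportional to the elasticities.
Buyer share = εs/(εs + |εd|) = 3.8/(3.8 + 0.7) = 38/45; seller share = |εd|/(εs + |εd|) = 7/45.
So producers capture 7/45 of the subsidy.

Producer share = 7/45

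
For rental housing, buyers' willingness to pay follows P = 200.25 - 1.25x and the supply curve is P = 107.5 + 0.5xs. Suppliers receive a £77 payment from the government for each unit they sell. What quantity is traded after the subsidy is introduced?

x' = 97

Pre-subsidy: 200.25 - 1.25x = 107.5 + 0.5x gives x* = 53 and P* = 134.
With the subsidy, sellers receive Ps = Pb + 77 for each unit, where Pb is the price buyers pay.
On the curves, Pb = 200.25 - 1.25x and Ps = 107.5 + 0.5x; the wedge Ps − Pb = 77 gives 107.5 + 0.5x − (200.25 - 1.25x) = 77, so x' = 97.
Then Pb = 200.25 − 1.25·97 = 79 and Ps = 107.5 + 0.5·97 = 156.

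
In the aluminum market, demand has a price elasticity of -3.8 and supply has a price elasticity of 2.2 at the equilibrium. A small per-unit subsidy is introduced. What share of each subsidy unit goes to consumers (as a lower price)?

For a small subsidy around the equilibrium, the benefit split depends on the relative slopes, which at a point are proportional to the elasticities.
Buyer share = εs/(εs + |εd|) = 2.2/(2.2 + 3.8) = 11/30; seller share = |εd|/(εs + |εd|) = 19/30.

Consumer share = 11/30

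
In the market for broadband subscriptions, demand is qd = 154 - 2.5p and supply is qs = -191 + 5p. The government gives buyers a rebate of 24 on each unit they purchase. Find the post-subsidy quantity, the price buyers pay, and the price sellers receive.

Pre-subsidy: 154 - 2.5p = -191 + 5p gives p* = 46, q* = 39.
With the rebate, buyers effectively pay pb = ps − 24, where ps is the price sellers receive.
Demand in terms of ps becomes qd = 154 − 2.5(ps − 24) = 214 - 2.5ps. Setting this equal to supply: 214 - 2.5ps = -191 + 5ps, so ps = 54.
Buyers pay pb = 54 − 24 = 30; q' = -191 + 5·54 = 79.

q' = 79; buyers pay 30; sellers receive 54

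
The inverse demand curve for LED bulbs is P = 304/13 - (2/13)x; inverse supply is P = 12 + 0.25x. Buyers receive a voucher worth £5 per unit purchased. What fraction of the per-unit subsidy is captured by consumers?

Consumer share = 8/21

Pre-subsidy: 304/13 - (2/13)x = 12 + 0.25x gives x* = 592/21 and P* = 400/21.
With the rebate, buyers effectively pay Pb = Ps − 5, where Ps is the price sellers receive.
On the curves, Pb = 304/13 - (2/13)x and Ps = 12 + 0.25x; the wedge Ps − Pb = 5 gives 12 + 0.25x − (304/13 - (2/13)x) = 5, so x' = 284/7.
Then Pb = 304/13 − (2/13)·(284/7) = 120/7 and Ps = 12 + 0.25·(284/7) = 155/7.
Buyers' price falls by P* − Pb = 400/21 − 120/7 = 40/21; sellers' price rises by Ps − P* = 155/7 − 400/21 = 65/21.
So consumers capture (40/21)/5 = 8/21 of each unit of subsidy.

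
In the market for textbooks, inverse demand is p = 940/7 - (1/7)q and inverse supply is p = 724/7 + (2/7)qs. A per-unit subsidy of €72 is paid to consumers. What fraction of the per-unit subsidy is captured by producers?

Producer share = 2/3

Pre-subsidy: 940/7 - (1/7)q = 724/7 + (2/7)q gives q* = 72 and p* = 124.
With the rebate, buyers effectively pay pb = ps − 72, where ps is the price sellers receive.
On the curves, pb = 940/7 - (1/7)q and ps = 724/7 + (2/7)q; the wedge ps − pb = 72 gives 724/7 + (2/7)q − (940/7 - (1/7)q) = 72, so q' = 240.
Then pb = 940/7 − (1/7)·240 = 100 and ps = 724/7 + (2/7)·240 = 172.
Buyers' price falls by p* − pb = 124 − 100 = 24; sellers' price rises by ps − p* = 172 − 124 = 48.
So producers capture 48/72 = 2/3 of each unit of subsidy.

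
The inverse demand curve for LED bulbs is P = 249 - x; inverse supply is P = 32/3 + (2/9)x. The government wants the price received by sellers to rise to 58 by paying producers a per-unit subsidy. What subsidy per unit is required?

Required subsidy s = 22 per unit

At a seller price of 58, quantity supplied is -48 + 4.5·58 = 213.
Buyers absorb 213 only when they pay Pb = 249 − 1·213 = 36.
s = Ps − Pb = 58 − 36 = 22.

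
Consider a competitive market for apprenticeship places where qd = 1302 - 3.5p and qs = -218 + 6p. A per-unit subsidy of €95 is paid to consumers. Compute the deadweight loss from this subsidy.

Deadweight loss = €9975

Pre-subsidy: 1302 - 3.5p = -218 + 6p gives p* = 160, q* = 742.
With the rebate, buyers effectively pay pb = ps − 95, where ps is the price sellers receive.
Demand in terms of ps becomes qd = 1302 − 3.5(ps − 95) = 1634.5 - 3.5ps. Setting this equal to supply: 1634.5 - 3.5ps = -218 + 6ps, so ps = 195.
Buyers pay pb = 195 − 95 = 100; q' = -218 + 6·195 = 952.
The subsidy expands output by 952 − 742 = 210 past the efficient level; on those units the gap between marginal cost and willingness to pay runs from 0 up to 95.
DWL = ½ × 95 × 210 = 9975.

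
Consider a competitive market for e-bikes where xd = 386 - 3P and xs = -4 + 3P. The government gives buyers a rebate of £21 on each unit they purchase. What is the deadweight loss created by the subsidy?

Deadweight loss = £330.75

Pre-subsidy: 386 - 3P = -4 + 3P gives P* = 65, x* = 191.
With the rebate, buyers effectively pay Pb = Ps − 21, where Ps is the price sellers receive.
Demand in terms of Ps becomes xd = 386 − 3(Ps − 21) = 449 - 3Ps. Setting this equal to supply: 449 - 3Ps = -4 + 3Ps, so Ps = 75.5.
Buyers pay Pb = 75.5 − 21 = 54.5; x' = -4 + 3·75.5 = 222.5.
The subsidy expands output by 222.5 − 191 = 31.5 past the efficient level; on those units the gap between marginal cost and willingness to pay runs from 0 up to 21.
DWL = ½ × 21 × 31.5 = 330.75.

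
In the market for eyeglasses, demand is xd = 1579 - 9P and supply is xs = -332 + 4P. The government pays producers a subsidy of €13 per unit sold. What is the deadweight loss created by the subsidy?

Deadweight loss = €234

Pre-subsidy: 1579 - 9P = -332 + 4P gives P* = 147, x* = 256.
With the subsidy, sellers receive Ps = Pb + 13 for each unit, where Pb is the price buyers pay.
Supply in terms of Pb becomes xs = -332 + 4(Pb + 13) = -280 + 4Pb. Setting this equal to demand: 1579 - 9Pb = -280 + 4Pb, so Pb = 143.
Sellers receive Ps = 143 + 13 = 156; x' = 1579 − 9·143 = 292.
The subsidy expands output by 292 − 256 = 36 past the efficient level; on those units the gap between marginal cost and willingness to pay runs from 0 up to 13.
DWL = ½ × 13 × 36 = 234.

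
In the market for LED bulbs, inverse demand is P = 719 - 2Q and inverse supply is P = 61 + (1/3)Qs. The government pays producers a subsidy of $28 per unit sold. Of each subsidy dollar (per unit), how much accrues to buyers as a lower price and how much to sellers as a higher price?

Buyers gain $24 per unit; sellers gain $4 per unit

Pre-subsidy: 719 - 2Q = 61 + (1/3)Q gives Q* = 282 and P* = 155.
With the subsidy, sellers receive Ps = Pb + 28 for each unit, where Pb is the price buyers pay.
On the curves, Pb = 719 - 2Q and Ps = 61 + (1/3)Q; the wedge Ps − Pb = 28 gives 61 + (1/3)Q − (719 - 2Q) = 28, so Q' = 294.
Then Pb = 719 − 2·294 = 131 and Ps = 61 + (1/3)·294 = 159.
Buyers' price falls by P* − Pb = 155 − 131 = 24; sellers' price rises by Ps − P* = 159 − 155 = 4.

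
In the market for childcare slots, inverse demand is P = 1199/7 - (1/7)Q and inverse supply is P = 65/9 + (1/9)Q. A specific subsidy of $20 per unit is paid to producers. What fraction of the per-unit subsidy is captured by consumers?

Pre-subsidy: 1199/7 - (1/7)Q = 65/9 + (1/9)Q gives Q* = 646 and P* = 79.
With the subsidy, sellers receive Ps = Pb + 20 for each unit, where Pb is the price buyers pay.
On the curves, Pb = 1199/7 - (1/7)Q and Ps = 65/9 + (1/9)Q; the wedge Ps − Pb = 20 gives 65/9 + (1/9)Q − (1199/7 - (1/7)Q) = 20, so Q' = 724.75.
Then Pb = 1199/7 − (1/7)·724.75 = 67.75 and Ps = 65/9 + (1/9)·724.75 = 87.75.
Buyers' price falls by P* − Pb = 79 − 67.75 = 11.25; sellers' price rises by Ps − P* = 87.75 − 79 = 8.75.
So consumers capture 11.25/20 = 0.5625 of each unit of subsidy.

Consumer share = 0.5625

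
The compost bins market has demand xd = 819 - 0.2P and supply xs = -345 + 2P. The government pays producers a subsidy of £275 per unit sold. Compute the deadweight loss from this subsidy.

Deadweight loss = £6875

Pre-subsidy: 819 - 0.2P = -345 + 2P gives P* = 5820/11, x* = 7845/11.
With the subsidy, sellers receive Ps = Pb + 275 for each unit, where Pb is the price buyers pay.
Supply in terms of Pb becomes xs = -345 + 2(Pb + 275) = 205 + 2Pb. Setting this equal to demand: 819 - 0.2Pb = 205 + 2Pb, so Pb = 3070/11.
Sellers receive Ps = 3070/11 + 275 = 6095/11; x' = 819 − 0.2·(3070/11) = 8395/11.
The subsidy expands output by 8395/11 − 7845/11 = 50 past the efficient level; on those units the gap between marginal cost and willingness to pay runs from 0 up to 275.
DWL = ½ × 275 × 50 = 6875.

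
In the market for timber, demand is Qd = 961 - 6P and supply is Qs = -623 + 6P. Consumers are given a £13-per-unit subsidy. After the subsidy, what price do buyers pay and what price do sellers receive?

Buyers pay £125.5; sellers receive £138.5

Pre-subsidy: 961 - 6P = -623 + 6P gives P* = 132, Q* = 169.
With the rebate, buyers effectively pay Pb = Ps − 13, where Ps is the price sellers receive.
Demand in terms of Ps becomes Qd = 961 − 6(Ps − 13) = 1039 - 6Ps. Setting this equal to supply: 1039 - 6Ps = -623 + 6Ps, so Ps = 138.5.
Buyers pay Pb = 138.5 − 13 = 125.5; Q' = -623 + 6·138.5 = 208.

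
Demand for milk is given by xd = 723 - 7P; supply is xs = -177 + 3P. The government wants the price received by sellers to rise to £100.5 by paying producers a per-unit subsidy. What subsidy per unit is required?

At a seller price of 100.5, quantity supplied is -177 + 3·100.5 = 124.5.
Buyers absorb 124.5 only when they pay Pb with 723 − 7·Pb = 124.5, i.e. Pb = 85.5.
s = Ps − Pb = 100.5 − 85.5 = 15.

Required subsidy s = £15 per unit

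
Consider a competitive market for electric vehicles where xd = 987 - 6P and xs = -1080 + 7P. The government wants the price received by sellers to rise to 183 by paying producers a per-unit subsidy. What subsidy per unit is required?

Required subsidy s = 52 per unit

At a seller price of 183, quantity supplied is -1080 + 7·183 = 201.
Buyers absorb 201 only when they pay Pb with 987 − 6·Pb = 201, i.e. Pb = 131.
s = Ps − Pb = 183 − 131 = 52.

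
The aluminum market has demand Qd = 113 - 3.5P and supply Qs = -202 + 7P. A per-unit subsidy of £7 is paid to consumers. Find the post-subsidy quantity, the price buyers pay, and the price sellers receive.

Q' = 73/3; buyers pay 76/3; sellers receive 97/3

Pre-subsidy: 113 - 3.5P = -202 + 7P gives P* = 30, Q* = 8.
With the rebate, buyers effectively pay Pb = Ps − 7, where Ps is the price sellers receive.
Demand in terms of Ps becomes Qd = 113 − 3.5(Ps − 7) = 137.5 - 3.5Ps. Setting this equal to supply: 137.5 - 3.5Ps = -202 + 7Ps, so Ps = 97/3.
Buyers pay Pb = 97/3 − 7 = 76/3; Q' = -202 + 7·(97/3) = 73/3.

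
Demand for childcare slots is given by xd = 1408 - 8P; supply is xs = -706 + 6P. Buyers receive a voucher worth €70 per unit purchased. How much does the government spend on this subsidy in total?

Government cost = €30800

Pre-subsidy: 1408 - 8P = -706 + 6P gives P* = 151, x* = 200.
With the rebate, buyers effectively pay Pb = Ps − 70, where Ps is the price sellers receive.
Demand in terms of Ps becomes xd = 1408 − 8(Ps − 70) = 1968 - 8Ps. Setting this equal to supply: 1968 - 8Ps = -706 + 6Ps, so Ps = 191.
Buyers pay Pb = 191 − 70 = 121; x' = -706 + 6·191 = 440.
Government outlay = subsidy × quantity = 70 × 440 = 30800.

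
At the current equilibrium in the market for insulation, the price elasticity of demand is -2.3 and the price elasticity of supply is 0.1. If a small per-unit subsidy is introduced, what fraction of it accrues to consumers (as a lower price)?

For a small subsidy around the equilibrium, the benefit split depends on the relative slopes, which at a point are proportional to the elasticities.
Buyer share = εs/(εs + |εd|) = 0.1/(0.1 + 2.3) = 1/24; seller share = |εd|/(εs + |εd|) = 23/24.

Consumer share = 1/24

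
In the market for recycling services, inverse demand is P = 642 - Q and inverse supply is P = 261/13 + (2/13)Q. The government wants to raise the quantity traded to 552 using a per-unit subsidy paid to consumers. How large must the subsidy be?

At Q = 552, from the demand curve buyers pay Pb = 642 − 1·552 = 90; from the supply curve sellers need Ps = 261/13 + (2/13)·552 = 105.
The subsidy must fill the gap: s = Ps − Pb = 105 − 90 = 15.

Required subsidy s = 15 per unit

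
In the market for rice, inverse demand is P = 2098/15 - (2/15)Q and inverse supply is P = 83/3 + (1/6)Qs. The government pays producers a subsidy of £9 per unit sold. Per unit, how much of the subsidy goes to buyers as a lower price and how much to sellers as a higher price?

Buyers gain £4 per unit; sellers gain £5 per unit

Pre-subsidy: 2098/15 - (2/15)Q = 83/3 + (1/6)Q gives Q* = 374 and P* = 90.
With the subsidy, sellers receive Ps = Pb + 9 for each unit, where Pb is the price buyers pay.
On the curves, Pb = 2098/15 - (2/15)Q and Ps = 83/3 + (1/6)Q; the wedge Ps − Pb = 9 gives 83/3 + (1/6)Q − (2098/15 - (2/15)Q) = 9, so Q' = 404.
Then Pb = 2098/15 − (2/15)·404 = 86 and Ps = 83/3 + (1/6)·404 = 95.
Buyers' price falls by P* − Pb = 90 − 86 = 4; sellers' price rises by Ps − P* = 95 − 90 = 5.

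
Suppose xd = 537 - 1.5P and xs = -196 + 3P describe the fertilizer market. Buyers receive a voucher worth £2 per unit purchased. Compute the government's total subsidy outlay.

Government cost = 1768/3

Pre-subsidy: 537 - 1.5P = -196 + 3P gives P* = 1466/9, x* = 878/3.
With the rebate, buyers effectively pay Pb = Ps − 2, where Ps is the price sellers receive.
Demand in terms of Ps becomes xd = 537 − 1.5(Ps − 2) = 540 - 1.5Ps. Setting this equal to supply: 540 - 1.5Ps = -196 + 3Ps, so Ps = 1472/9.
Buyers pay Pb = 1472/9 − 2 = 1454/9; x' = -196 + 3·(1472/9) = 884/3.
Government outlay = subsidy × quantity = 2 × 884/3 = 1768/3.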